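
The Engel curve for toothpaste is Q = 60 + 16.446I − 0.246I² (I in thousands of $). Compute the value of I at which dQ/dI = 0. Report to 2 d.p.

33.43

dQ/dI = 16.446 − 0.492I.
The good is inferior where dQ/dI < 0. Setting dQ/dI = 0 gives I = 16.446 / 0.492 = 33.43.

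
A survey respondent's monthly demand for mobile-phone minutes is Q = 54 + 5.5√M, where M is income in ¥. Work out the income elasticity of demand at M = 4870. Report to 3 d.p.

0.438

At M = 4870: Q = 437.820.
dQ/dM = 5.5/(2√M) = 0.0394065 at this income.
η = (dQ/dM)·(M/Q) = 0.0394065 × (4870/437.820) = 0.438.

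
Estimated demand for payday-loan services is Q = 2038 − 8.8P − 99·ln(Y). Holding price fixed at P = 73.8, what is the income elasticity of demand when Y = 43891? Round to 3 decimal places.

At P = 73.8, Y = 43891: Q = 330.303.
Holding P constant, ∂Q/∂Y = -99/Y = -0.00225559.
η_Y = (∂Q/∂Y)·(Y/Q) = -0.00225559 × (43891/330.303) = -0.300.

-0.300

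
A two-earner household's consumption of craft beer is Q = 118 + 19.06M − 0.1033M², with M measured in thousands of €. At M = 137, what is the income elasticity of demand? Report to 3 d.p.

At M = 137: Q = 790.3823.
dQ/dM = 19.06 − 0.2066M = -9.24420.
η = (dQ/dM)·(M/Q) = -9.24420 × (137/790.3823) = -1.602.

-1.602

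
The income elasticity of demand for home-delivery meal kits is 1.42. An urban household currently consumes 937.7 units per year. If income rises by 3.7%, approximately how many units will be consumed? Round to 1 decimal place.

987.0

%ΔQ ≈ η × %ΔI = 1.42 × 3.7% = 5.254%.
New Q ≈ 937.7 × (1 + 0.05254) = 987.0.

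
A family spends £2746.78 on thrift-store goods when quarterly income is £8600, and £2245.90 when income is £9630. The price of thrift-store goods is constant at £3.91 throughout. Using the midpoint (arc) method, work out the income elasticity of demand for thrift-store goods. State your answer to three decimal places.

-1.776

With a constant price, Q₁ = 2746.78/3.91 = 702.501 and Q₂ = 2245.90/3.91 = 574.399 (equivalently, work directly with expenditure since P cancels).
Midpoint %ΔQ = (2245.90 − 2746.78)/2496.34 = -0.20065; midpoint %ΔI = (9630 − 8600)/9115 = 0.11300.
η = -0.20065 / 0.11300 = -1.776.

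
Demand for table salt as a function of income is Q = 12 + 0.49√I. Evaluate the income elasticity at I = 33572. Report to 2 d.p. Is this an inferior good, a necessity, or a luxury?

0.44 (necessity)

At I = 33572: Q = 101.781.
dQ/dI = 0.49/(2√I) = 0.00133714 at this income.
η = (dQ/dI)·(I/Q) = 0.00133714 × (33572/101.781) = 0.44.
Since 0 < η < 1, the good is a necessity.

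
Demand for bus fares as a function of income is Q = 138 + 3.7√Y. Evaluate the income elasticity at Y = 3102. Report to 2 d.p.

0.30

At Y = 3102: Q = 344.074.
dQ/dY = 3.7/(2√Y) = 0.0332163 at this income.
η = (dQ/dY)·(Y/Q) = 0.0332163 × (3102/344.074) = 0.30.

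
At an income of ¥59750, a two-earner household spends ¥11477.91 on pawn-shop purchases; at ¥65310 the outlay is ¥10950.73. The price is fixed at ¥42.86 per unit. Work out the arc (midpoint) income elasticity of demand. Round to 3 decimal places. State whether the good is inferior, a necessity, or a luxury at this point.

With a constant price, Q₁ = 11477.91/42.86 = 267.800 and Q₂ = 10950.73/42.86 = 255.500 (equivalently, work directly with expenditure since P cancels).
Midpoint %ΔQ = (10950.73 − 11477.91)/11214.32 = -0.04701; midpoint %ΔI = (65310 − 59750)/62530 = 0.08892.
η = -0.04701 / 0.08892 = -0.529.
η < 0 ⇒ inferior good.

-0.529 (inferior good)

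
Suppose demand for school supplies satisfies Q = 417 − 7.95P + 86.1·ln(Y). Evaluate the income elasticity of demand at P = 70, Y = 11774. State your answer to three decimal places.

At P = 70, Y = 11774: Q = 667.571.
Holding P constant, ∂Q/∂Y = 86.1/Y = 0.00731272.
η_Y = (∂Q/∂Y)·(Y/Q) = 0.00731272 × (11774/667.571) = 0.129.

0.129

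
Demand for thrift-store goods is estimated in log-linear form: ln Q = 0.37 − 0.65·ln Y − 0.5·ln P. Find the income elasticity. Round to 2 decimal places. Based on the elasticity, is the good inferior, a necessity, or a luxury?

In a log-linear demand, the coefficient on ln Y is the income elasticity.
So η = -0.65.
η < 0 ⇒ inferior good.

-0.65 (inferior good)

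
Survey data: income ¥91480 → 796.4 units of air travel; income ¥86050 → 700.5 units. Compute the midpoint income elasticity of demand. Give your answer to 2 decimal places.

2.09

ΔQ = 700.5 − 796.4 = -95.9; midpoint Q̄ = (796.4 + 700.5)/2 = 748.45.
ΔI = 86050 − 91480 = -5430; midpoint Ī = (91480 + 86050)/2 = 88765.
η = (ΔQ/Q̄) ÷ (ΔI/Ī) = (-95.9/748.45) ÷ (-5430/88765) = 2.09.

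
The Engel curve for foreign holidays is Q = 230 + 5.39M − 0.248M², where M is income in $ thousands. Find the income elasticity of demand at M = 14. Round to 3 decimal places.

At M = 14: Q = 256.8520.
dQ/dM = 5.39 − 0.496M = -1.55400.
η = (dQ/dM)·(M/Q) = -1.55400 × (14/256.8520) = -0.085.

-0.085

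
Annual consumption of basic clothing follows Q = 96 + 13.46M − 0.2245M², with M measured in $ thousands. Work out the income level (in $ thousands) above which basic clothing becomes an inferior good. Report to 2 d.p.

dQ/dM = 13.46 − 0.449M.
The good is inferior where dQ/dM < 0. Setting dQ/dM = 0 gives M = 13.46 / 0.449 = 29.98.

29.98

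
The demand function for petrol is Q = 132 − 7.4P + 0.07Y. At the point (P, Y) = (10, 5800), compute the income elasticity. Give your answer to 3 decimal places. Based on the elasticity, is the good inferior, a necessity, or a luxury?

At P = 10, Y = 5800: Q = 464.000.
Holding P constant, ∂Q/∂Y = 0.07.
η_Y = (∂Q/∂Y)·(Y/Q) = 0.07 × (5800/464.000) = 0.875.
Since 0 < η < 1, this is a necessity.

0.875 (necessity)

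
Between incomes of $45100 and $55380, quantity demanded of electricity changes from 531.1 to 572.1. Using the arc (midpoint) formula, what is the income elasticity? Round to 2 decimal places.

ΔQ = 572.1 − 531.1 = 41; midpoint Q̄ = (531.1 + 572.1)/2 = 551.6.
ΔI = 55380 − 45100 = 10280; midpoint Ī = (45100 + 55380)/2 = 50240.
η = (ΔQ/Q̄) ÷ (ΔI/Ī) = (41/551.6) ÷ (10280/50240) = 0.36.

0.36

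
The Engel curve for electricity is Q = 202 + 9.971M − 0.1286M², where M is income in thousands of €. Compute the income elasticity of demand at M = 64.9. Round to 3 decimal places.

At M = 64.9: Q = 307.4534.
dQ/dM = 9.971 − 0.2572M = -6.72128.
η = (dQ/dM)·(M/Q) = -6.72128 × (64.9/307.4534) = -1.419.

-1.419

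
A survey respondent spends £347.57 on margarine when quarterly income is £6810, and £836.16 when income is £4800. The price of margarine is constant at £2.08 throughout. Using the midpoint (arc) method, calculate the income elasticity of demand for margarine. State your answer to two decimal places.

-2.38

With a constant price, Q₁ = 347.57/2.08 = 167.101 and Q₂ = 836.16/2.08 = 402.000 (equivalently, work directly with expenditure since P cancels).
Midpoint %ΔQ = (836.16 − 347.57)/591.87 = 0.82551; midpoint %ΔI = (4800 − 6810)/5805 = -0.34625.
η = 0.82551 / -0.34625 = -2.38.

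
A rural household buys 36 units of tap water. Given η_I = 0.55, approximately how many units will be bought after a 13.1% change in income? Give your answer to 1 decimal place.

38.6

%ΔQ ≈ η × %ΔI = 0.55 × 13.1% = 7.205%.
New Q ≈ 36 × (1 + 0.07205) = 38.6.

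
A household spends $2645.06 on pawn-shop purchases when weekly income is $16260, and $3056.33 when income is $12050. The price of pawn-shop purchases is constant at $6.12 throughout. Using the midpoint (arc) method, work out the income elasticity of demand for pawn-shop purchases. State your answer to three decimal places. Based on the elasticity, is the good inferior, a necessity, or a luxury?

-0.485 (inferior good)

With a constant price, Q₁ = 2645.06/6.12 = 432.199 and Q₂ = 3056.33/6.12 = 499.400 (equivalently, work directly with expenditure since P cancels).
Midpoint %ΔQ = (3056.33 − 2645.06)/2850.70 = 0.14427; midpoint %ΔI = (12050 − 16260)/14155 = -0.29742.
η = 0.14427 / -0.29742 = -0.485.
η < 0 ⇒ inferior good.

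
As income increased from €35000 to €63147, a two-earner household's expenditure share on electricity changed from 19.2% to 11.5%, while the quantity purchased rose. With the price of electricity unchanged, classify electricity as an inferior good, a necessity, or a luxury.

necessity

Quantity rises but the budget share falls as income rises, so 0 < η < 1.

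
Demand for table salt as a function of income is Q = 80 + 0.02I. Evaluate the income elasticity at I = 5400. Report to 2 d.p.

0.57

At I = 5400: Q = 188.000.
dQ/dI = 0.02.
η = (dQ/dI)·(I/Q) = 0.02 × (5400/188.000) = 0.57.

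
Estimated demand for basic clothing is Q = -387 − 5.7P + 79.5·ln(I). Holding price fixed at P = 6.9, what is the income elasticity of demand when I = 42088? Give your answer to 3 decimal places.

At P = 6.9, I = 42088: Q = 420.148.
Holding P constant, ∂Q/∂I = 79.5/I = 0.0018889.
η_I = (∂Q/∂I)·(I/Q) = 0.0018889 × (42088/420.148) = 0.189.

0.189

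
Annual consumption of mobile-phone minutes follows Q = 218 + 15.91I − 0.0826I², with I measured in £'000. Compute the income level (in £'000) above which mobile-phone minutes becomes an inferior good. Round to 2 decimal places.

96.31

dQ/dI = 15.91 − 0.1652I.
The good is inferior where dQ/dI < 0. Setting dQ/dI = 0 gives I = 15.91 / 0.1652 = 96.31.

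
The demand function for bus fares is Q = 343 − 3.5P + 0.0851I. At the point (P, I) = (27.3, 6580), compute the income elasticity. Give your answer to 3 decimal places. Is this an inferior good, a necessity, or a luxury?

At P = 27.3, I = 6580: Q = 807.408.
Holding P constant, ∂Q/∂I = 0.0851.
η_I = (∂Q/∂I)·(I/Q) = 0.0851 × (6580/807.408) = 0.694.
Since 0 < η < 1, this is a necessity.

0.694 (necessity)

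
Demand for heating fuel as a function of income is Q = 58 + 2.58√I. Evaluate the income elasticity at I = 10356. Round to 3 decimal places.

At I = 10356: Q = 320.552.
dQ/dI = 2.58/(2√I) = 0.0126763 at this income.
η = (dQ/dI)·(I/Q) = 0.0126763 × (10356/320.552) = 0.410.

0.410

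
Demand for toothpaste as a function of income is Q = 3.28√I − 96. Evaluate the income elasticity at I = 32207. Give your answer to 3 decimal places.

0.597

At I = 32207: Q = 492.639.
dQ/dI = 3.28/(2√I) = 0.00913837 at this income.
η = (dQ/dI)·(I/Q) = 0.00913837 × (32207/492.639) = 0.597.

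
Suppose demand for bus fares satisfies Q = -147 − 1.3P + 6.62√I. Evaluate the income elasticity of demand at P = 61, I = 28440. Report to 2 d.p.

At P = 61, I = 28440: Q = 890.108.
Holding P constant, ∂Q/∂I = 6.62/(2√I) = 0.0196274.
η_I = (∂Q/∂I)·(I/Q) = 0.0196274 × (28440/890.108) = 0.63.

0.63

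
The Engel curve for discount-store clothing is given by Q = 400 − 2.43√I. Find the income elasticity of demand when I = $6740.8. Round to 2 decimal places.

-0.50

At I = 6740.8: Q = 200.491.
dQ/dI = -2.43/(2√I) = -0.0147986 at this income.
η = (dQ/dI)·(I/Q) = -0.0147986 × (6740.8/200.491) = -0.50.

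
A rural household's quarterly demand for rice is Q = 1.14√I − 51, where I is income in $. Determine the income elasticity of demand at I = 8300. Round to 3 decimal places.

0.982

At I = 8300: Q = 52.859.
dQ/dI = 1.14/(2√I) = 0.00625656 at this income.
η = (dQ/dI)·(I/Q) = 0.00625656 × (8300/52.859) = 0.982.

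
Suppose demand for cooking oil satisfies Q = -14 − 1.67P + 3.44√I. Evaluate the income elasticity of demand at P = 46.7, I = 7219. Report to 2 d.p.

At P = 46.7, I = 7219: Q = 200.290.
Holding P constant, ∂Q/∂I = 3.44/(2√I) = 0.0202437.
η_I = (∂Q/∂I)·(I/Q) = 0.0202437 × (7219/200.290) = 0.73.

0.73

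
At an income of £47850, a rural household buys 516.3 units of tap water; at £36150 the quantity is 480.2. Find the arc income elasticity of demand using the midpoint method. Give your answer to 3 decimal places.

ΔQ = 480.2 − 516.3 = -36.1; midpoint Q̄ = (516.3 + 480.2)/2 = 498.25.
ΔI = 36150 − 47850 = -11700; midpoint Ī = (47850 + 36150)/2 = 42000.
η = (ΔQ/Q̄) ÷ (ΔI/Ī) = (-36.1/498.25) ÷ (-11700/42000) = 0.260.

0.260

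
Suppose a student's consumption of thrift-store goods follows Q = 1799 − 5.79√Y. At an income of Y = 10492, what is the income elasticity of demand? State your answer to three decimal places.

-0.246

At Y = 10492: Q = 1205.928.
dQ/dY = -5.79/(2√Y) = -0.0282631 at this income.
η = (dQ/dY)·(Y/Q) = -0.0282631 × (10492/1205.928) = -0.246.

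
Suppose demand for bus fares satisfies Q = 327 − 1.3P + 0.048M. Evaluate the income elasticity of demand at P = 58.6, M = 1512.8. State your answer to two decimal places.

At P = 58.6, M = 1512.8: Q = 323.434.
Holding P constant, ∂Q/∂M = 0.048.
η_M = (∂Q/∂M)·(M/Q) = 0.048 × (1512.8/323.434) = 0.22.

0.22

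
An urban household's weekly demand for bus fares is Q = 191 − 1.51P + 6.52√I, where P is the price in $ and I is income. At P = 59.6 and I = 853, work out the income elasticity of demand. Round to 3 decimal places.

0.327

At P = 59.6, I = 853: Q = 291.428.
Holding P constant, ∂Q/∂I = 6.52/(2√I) = 0.11162.
η_I = (∂Q/∂I)·(I/Q) = 0.11162 × (853/291.428) = 0.327.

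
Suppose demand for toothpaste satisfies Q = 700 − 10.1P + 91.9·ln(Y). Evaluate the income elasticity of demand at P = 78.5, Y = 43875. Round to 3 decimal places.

0.103

At P = 78.5, Y = 43875: Q = 889.478.
Holding P constant, ∂Q/∂Y = 91.9/Y = 0.00209459.
η_Y = (∂Q/∂Y)·(Y/Q) = 0.00209459 × (43875/889.478) = 0.103.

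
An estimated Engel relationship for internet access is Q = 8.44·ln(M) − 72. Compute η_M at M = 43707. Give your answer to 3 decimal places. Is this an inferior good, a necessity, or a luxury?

0.464 (necessity)

At M = 43707: Q = 18.184.
dQ/dM = 8.44/M = 0.000193104 at this income.
η = (dQ/dM)·(M/Q) = 0.000193104 × (43707/18.184) = 0.464.
Since 0 < η < 1, the good is a necessity.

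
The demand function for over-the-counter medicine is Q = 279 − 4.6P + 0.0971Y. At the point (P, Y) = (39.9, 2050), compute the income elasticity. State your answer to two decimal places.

At P = 39.9, Y = 2050: Q = 294.515.
Holding P constant, ∂Q/∂Y = 0.0971.
η_Y = (∂Q/∂Y)·(Y/Q) = 0.0971 × (2050/294.515) = 0.68.

0.68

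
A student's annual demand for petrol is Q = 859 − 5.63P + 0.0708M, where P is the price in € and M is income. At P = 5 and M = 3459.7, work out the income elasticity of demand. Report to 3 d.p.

At P = 5, M = 3459.7: Q = 1075.797.
Holding P constant, ∂Q/∂M = 0.0708.
η_M = (∂Q/∂M)·(M/Q) = 0.0708 × (3459.7/1075.797) = 0.228.

0.228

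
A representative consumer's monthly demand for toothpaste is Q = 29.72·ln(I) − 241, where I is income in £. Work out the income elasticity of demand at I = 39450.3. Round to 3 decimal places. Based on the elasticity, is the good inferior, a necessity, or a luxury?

At I = 39450.3: Q = 73.521.
dQ/dI = 29.72/I = 0.000753353 at this income.
η = (dQ/dI)·(I/Q) = 0.000753353 × (39450.3/73.521) = 0.404.
Since 0 < η < 1, the good is a necessity.

0.404 (necessity)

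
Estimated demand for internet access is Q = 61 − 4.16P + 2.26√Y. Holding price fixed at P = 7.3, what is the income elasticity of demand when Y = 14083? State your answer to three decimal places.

At P = 7.3, Y = 14083: Q = 298.830.
Holding P constant, ∂Q/∂Y = 2.26/(2√Y) = 0.00952206.
η_Y = (∂Q/∂Y)·(Y/Q) = 0.00952206 × (14083/298.830) = 0.449.

0.449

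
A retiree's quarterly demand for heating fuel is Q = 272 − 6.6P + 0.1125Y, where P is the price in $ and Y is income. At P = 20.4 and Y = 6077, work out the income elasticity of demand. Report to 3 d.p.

At P = 20.4, Y = 6077: Q = 821.023.
Holding P constant, ∂Q/∂Y = 0.1125.
η_Y = (∂Q/∂Y)·(Y/Q) = 0.1125 × (6077/821.023) = 0.833.

0.833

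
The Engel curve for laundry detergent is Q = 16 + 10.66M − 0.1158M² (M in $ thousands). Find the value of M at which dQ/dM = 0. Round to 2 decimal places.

46.03

dQ/dM = 10.66 − 0.2316M.
The good is inferior where dQ/dM < 0. Setting dQ/dM = 0 gives M = 10.66 / 0.2316 = 46.03.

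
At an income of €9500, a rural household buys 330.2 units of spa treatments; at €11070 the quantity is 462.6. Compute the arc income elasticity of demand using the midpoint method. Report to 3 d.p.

ΔQ = 462.6 − 330.2 = 132.4; midpoint Q̄ = (330.2 + 462.6)/2 = 396.4.
ΔI = 11070 − 9500 = 1570; midpoint Ī = (9500 + 11070)/2 = 10285.
η = (ΔQ/Q̄) ÷ (ΔI/Ī) = (132.4/396.4) ÷ (1570/10285) = 2.188.

2.188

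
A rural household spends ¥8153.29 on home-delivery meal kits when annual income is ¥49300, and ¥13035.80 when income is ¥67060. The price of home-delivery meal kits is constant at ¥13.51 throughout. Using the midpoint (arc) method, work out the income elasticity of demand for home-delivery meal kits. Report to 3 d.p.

1.510

With a constant price, Q₁ = 8153.29/13.51 = 603.500 and Q₂ = 13035.80/13.51 = 964.900 (equivalently, work directly with expenditure since P cancels).
Midpoint %ΔQ = (13035.80 − 8153.29)/10594.55 = 0.46085; midpoint %ΔI = (67060 − 49300)/58180 = 0.30526.
η = 0.46085 / 0.30526 = 1.510.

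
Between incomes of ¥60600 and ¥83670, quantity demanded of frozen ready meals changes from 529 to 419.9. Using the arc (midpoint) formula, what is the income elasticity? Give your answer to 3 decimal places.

-0.719

ΔQ = 419.9 − 529 = -109.1; midpoint Q̄ = (529 + 419.9)/2 = 474.45.
ΔI = 83670 − 60600 = 23070; midpoint Ī = (60600 + 83670)/2 = 72135.
η = (ΔQ/Q̄) ÷ (ΔI/Ī) = (-109.1/474.45) ÷ (23070/72135) = -0.719.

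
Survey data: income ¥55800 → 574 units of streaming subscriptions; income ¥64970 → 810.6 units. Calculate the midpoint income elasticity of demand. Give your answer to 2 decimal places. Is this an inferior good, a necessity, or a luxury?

ΔQ = 810.6 − 574 = 236.6; midpoint Q̄ = (574 + 810.6)/2 = 692.3.
ΔI = 64970 − 55800 = 9170; midpoint Ī = (55800 + 64970)/2 = 60385.
η = (ΔQ/Q̄) ÷ (ΔI/Ī) = (236.6/692.3) ÷ (9170/60385) = 2.25.
η > 1 ⇒ luxury.

2.25 (luxury)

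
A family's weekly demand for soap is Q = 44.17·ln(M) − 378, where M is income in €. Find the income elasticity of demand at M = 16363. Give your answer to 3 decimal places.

0.873

At M = 16363: Q = 50.572.
dQ/dM = 44.17/M = 0.00269938 at this income.
η = (dQ/dM)·(M/Q) = 0.00269938 × (16363/50.572) = 0.873.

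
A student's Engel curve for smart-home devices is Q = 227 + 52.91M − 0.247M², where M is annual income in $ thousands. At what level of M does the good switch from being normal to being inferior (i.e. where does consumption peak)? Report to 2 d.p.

dQ/dM = 52.91 − 0.494M.
The good is inferior where dQ/dM < 0. Setting dQ/dM = 0 gives M = 52.91 / 0.494 = 107.11.

107.11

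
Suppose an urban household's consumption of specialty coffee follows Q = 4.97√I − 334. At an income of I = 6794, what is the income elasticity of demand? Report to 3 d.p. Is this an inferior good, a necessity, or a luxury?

At I = 6794: Q = 75.656.
dQ/dI = 4.97/(2√I) = 0.0301484 at this income.
η = (dQ/dI)·(I/Q) = 0.0301484 × (6794/75.656) = 2.707.
Since η > 1, the good is a luxury.

2.707 (luxury)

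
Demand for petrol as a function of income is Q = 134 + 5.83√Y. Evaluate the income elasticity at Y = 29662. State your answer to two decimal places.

0.44

At Y = 29662: Q = 1138.081.
dQ/dY = 5.83/(2√Y) = 0.0169254 at this income.
η = (dQ/dY)·(Y/Q) = 0.0169254 × (29662/1138.081) = 0.44.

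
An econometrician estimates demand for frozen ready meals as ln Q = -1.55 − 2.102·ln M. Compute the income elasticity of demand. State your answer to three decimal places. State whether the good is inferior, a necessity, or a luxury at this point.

-2.102 (inferior good)

In a log-linear demand, the coefficient on ln M is the income elasticity.
So η = -2.102.
η < 0 ⇒ inferior good.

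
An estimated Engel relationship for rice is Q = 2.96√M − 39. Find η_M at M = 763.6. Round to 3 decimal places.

At M = 763.6: Q = 42.795.
dQ/dM = 2.96/(2√M) = 0.0535585 at this income.
η = (dQ/dM)·(M/Q) = 0.0535585 × (763.6/42.795) = 0.956.

0.956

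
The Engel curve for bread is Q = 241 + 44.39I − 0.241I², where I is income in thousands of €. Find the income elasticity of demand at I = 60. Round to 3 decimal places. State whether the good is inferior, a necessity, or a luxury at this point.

0.456 (necessity)

At I = 60: Q = 2036.8000.
dQ/dI = 44.39 − 0.482I = 15.47000.
η = (dQ/dI)·(I/Q) = 15.47000 × (60/2036.8000) = 0.456.
0 < η < 1 ⇒ necessity.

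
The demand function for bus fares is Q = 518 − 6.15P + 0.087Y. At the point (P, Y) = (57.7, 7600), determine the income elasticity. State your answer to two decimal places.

At P = 57.7, Y = 7600: Q = 824.345.
Holding P constant, ∂Q/∂Y = 0.087.
η_Y = (∂Q/∂Y)·(Y/Q) = 0.087 × (7600/824.345) = 0.80.

0.80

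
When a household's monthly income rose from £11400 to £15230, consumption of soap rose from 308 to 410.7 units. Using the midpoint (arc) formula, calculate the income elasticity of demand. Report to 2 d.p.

0.99

ΔQ = 410.7 − 308 = 102.7; midpoint Q̄ = (308 + 410.7)/2 = 359.35.
ΔI = 15230 − 11400 = 3830; midpoint Ī = (11400 + 15230)/2 = 13315.
η = (ΔQ/Q̄) ÷ (ΔI/Ī) = (102.7/359.35) ÷ (3830/13315) = 0.99.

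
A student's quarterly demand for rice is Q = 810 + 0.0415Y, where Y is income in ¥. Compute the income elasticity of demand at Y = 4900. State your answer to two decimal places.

At Y = 4900: Q = 1013.350.
dQ/dY = 0.0415.
η = (dQ/dY)·(Y/Q) = 0.0415 × (4900/1013.350) = 0.20.

0.20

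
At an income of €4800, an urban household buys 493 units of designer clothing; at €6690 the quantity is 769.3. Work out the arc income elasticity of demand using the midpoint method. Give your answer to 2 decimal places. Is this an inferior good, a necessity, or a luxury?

ΔQ = 769.3 − 493 = 276.3; midpoint Q̄ = (493 + 769.3)/2 = 631.15.
ΔI = 6690 − 4800 = 1890; midpoint Ī = (4800 + 6690)/2 = 5745.
η = (ΔQ/Q̄) ÷ (ΔI/Ī) = (276.3/631.15) ÷ (1890/5745) = 1.33.
η > 1 ⇒ luxury.

1.33 (luxury)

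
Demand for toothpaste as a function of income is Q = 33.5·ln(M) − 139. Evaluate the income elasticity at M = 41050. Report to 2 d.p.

At M = 41050: Q = 216.855.
dQ/dM = 33.5/M = 0.000816078 at this income.
η = (dQ/dM)·(M/Q) = 0.000816078 × (41050/216.855) = 0.15.

0.15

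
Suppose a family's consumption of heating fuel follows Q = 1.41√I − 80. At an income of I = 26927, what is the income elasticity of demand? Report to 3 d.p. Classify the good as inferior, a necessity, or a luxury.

At I = 26927: Q = 151.373.
dQ/dI = 1.41/(2√I) = 0.00429631 at this income.
η = (dQ/dI)·(I/Q) = 0.00429631 × (26927/151.373) = 0.764.
Since 0 < η < 1, the good is a necessity.

0.764 (necessity)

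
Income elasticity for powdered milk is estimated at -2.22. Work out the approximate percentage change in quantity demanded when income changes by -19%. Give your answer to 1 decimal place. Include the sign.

42.2%

%ΔQ ≈ η × %ΔI = -2.22 × (-19%) = 42.2%.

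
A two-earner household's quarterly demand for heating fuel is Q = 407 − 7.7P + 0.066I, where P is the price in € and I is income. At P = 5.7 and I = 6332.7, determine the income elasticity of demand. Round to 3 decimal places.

0.535

At P = 5.7, I = 6332.7: Q = 781.068.
Holding P constant, ∂Q/∂I = 0.066.
η_I = (∂Q/∂I)·(I/Q) = 0.066 × (6332.7/781.068) = 0.535.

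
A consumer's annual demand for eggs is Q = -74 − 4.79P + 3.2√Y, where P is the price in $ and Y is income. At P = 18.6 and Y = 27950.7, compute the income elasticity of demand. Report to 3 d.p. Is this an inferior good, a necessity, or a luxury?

At P = 18.6, Y = 27950.7: Q = 371.897.
Holding P constant, ∂Q/∂Y = 3.2/(2√Y) = 0.00957026.
η_Y = (∂Q/∂Y)·(Y/Q) = 0.00957026 × (27950.7/371.897) = 0.719.
Since 0 < η < 1, this is a necessity.

0.719 (necessity)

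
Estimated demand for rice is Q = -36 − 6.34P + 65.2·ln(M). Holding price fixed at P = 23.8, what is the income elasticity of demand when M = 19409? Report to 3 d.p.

0.143

At P = 23.8, M = 19409: Q = 456.860.
Holding P constant, ∂Q/∂M = 65.2/M = 0.00335927.
η_M = (∂Q/∂M)·(M/Q) = 0.00335927 × (19409/456.860) = 0.143.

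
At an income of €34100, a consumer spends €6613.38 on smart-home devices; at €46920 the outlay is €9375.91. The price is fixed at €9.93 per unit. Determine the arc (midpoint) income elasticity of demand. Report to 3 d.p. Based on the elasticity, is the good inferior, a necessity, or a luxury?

With a constant price, Q₁ = 6613.38/9.93 = 666.000 and Q₂ = 9375.91/9.93 = 944.200 (equivalently, work directly with expenditure since P cancels).
Midpoint %ΔQ = (9375.91 − 6613.38)/7994.65 = 0.34555; midpoint %ΔI = (46920 − 34100)/40510 = 0.31647.
η = 0.34555 / 0.31647 = 1.092.
η > 1 ⇒ luxury.

1.092 (luxury)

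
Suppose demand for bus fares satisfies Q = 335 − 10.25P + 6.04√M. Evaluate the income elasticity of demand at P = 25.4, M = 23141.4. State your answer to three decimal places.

At P = 25.4, M = 23141.4: Q = 993.473.
Holding P constant, ∂Q/∂M = 6.04/(2√M) = 0.0198524.
η_M = (∂Q/∂M)·(M/Q) = 0.0198524 × (23141.4/993.473) = 0.462.

0.462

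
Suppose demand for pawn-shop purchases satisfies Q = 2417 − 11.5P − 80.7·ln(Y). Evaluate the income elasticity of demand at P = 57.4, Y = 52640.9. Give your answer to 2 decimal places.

At P = 57.4, Y = 52640.9: Q = 879.590.
Holding P constant, ∂Q/∂Y = -80.7/Y = -0.00153303.
η_Y = (∂Q/∂Y)·(Y/Q) = -0.00153303 × (52640.9/879.590) = -0.09.

-0.09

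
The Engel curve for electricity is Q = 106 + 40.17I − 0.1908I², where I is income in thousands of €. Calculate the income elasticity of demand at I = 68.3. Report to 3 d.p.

0.492

At I = 68.3: Q = 1959.5500.
dQ/dI = 40.17 − 0.3816I = 14.10672.
η = (dQ/dI)·(I/Q) = 14.10672 × (68.3/1959.5500) = 0.492.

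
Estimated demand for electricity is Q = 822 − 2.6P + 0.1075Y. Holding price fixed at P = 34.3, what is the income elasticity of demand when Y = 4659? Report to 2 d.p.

0.41

At P = 34.3, Y = 4659: Q = 1233.663.
Holding P constant, ∂Q/∂Y = 0.1075.
η_Y = (∂Q/∂Y)·(Y/Q) = 0.1075 × (4659/1233.663) = 0.41.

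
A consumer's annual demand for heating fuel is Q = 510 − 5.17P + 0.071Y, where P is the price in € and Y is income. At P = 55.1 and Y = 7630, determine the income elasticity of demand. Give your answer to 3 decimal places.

At P = 55.1, Y = 7630: Q = 766.863.
Holding P constant, ∂Q/∂Y = 0.071.
η_Y = (∂Q/∂Y)·(Y/Q) = 0.071 × (7630/766.863) = 0.706.

0.706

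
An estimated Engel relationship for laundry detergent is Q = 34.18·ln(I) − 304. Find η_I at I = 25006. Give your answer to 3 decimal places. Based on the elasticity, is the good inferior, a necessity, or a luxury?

At I = 25006: Q = 42.136.
dQ/dI = 34.18/I = 0.00136687 at this income.
η = (dQ/dI)·(I/Q) = 0.00136687 × (25006/42.136) = 0.811.
Since 0 < η < 1, the good is a necessity.

0.811 (necessity)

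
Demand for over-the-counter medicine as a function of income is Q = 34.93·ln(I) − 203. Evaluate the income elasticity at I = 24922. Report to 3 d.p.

0.232

At I = 24922: Q = 150.614.
dQ/dI = 34.93/I = 0.00140157 at this income.
η = (dQ/dI)·(I/Q) = 0.00140157 × (24922/150.614) = 0.232.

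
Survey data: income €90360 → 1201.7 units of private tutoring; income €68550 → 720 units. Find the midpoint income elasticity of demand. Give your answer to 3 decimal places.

ΔQ = 720 − 1201.7 = -481.7; midpoint Q̄ = (1201.7 + 720)/2 = 960.85.
ΔI = 68550 − 90360 = -21810; midpoint Ī = (90360 + 68550)/2 = 79455.
η = (ΔQ/Q̄) ÷ (ΔI/Ī) = (-481.7/960.85) ÷ (-21810/79455) = 1.826.

1.826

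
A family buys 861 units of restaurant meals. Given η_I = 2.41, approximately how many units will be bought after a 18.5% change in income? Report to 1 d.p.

%ΔQ ≈ η × %ΔI = 2.41 × 18.5% = 44.585%.
New Q ≈ 861 × (1 + 0.44585) = 1244.9.

1244.9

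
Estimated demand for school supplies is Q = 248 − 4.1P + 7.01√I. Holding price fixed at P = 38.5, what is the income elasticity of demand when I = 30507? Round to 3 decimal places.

0.466

At P = 38.5, I = 30507: Q = 1314.534.
Holding P constant, ∂Q/∂I = 7.01/(2√I) = 0.0200673.
η_I = (∂Q/∂I)·(I/Q) = 0.0200673 × (30507/1314.534) = 0.466.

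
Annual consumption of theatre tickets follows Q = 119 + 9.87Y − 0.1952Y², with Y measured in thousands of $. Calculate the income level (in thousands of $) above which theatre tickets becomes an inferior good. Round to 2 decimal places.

dQ/dY = 9.87 − 0.3904Y.
The good is inferior where dQ/dY < 0. Setting dQ/dY = 0 gives Y = 9.87 / 0.3904 = 25.28.

25.28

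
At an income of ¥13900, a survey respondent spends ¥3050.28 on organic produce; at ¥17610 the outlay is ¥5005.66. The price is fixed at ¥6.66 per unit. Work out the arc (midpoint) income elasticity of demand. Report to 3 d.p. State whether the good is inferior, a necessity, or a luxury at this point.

2.062 (luxury)

With a constant price, Q₁ = 3050.28/6.66 = 458.000 and Q₂ = 5005.66/6.66 = 751.601 (equivalently, work directly with expenditure since P cancels).
Midpoint %ΔQ = (5005.66 − 3050.28)/4027.97 = 0.48545; midpoint %ΔI = (17610 − 13900)/15755 = 0.23548.
η = 0.48545 / 0.23548 = 2.062.
η > 1 ⇒ luxury.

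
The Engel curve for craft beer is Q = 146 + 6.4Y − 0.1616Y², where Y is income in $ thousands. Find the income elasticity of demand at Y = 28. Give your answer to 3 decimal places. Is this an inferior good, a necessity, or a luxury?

-0.374 (inferior good)

At Y = 28: Q = 198.5056.
dQ/dY = 6.4 − 0.3232Y = -2.64960.
η = (dQ/dY)·(Y/Q) = -2.64960 × (28/198.5056) = -0.374.
η < 0 ⇒ inferior good.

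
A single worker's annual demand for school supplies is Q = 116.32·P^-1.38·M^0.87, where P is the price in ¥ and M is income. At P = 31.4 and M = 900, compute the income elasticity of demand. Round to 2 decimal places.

For a multiplicative demand Q = A·P^α·M^β, the income elasticity is β everywhere.
Here β = 0.87, so η = 0.87.

0.87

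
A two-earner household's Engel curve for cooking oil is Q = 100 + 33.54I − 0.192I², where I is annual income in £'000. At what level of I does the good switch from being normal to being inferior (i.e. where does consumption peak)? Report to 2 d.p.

87.34

dQ/dI = 33.54 − 0.384I.
The good is inferior where dQ/dI < 0. Setting dQ/dI = 0 gives I = 33.54 / 0.384 = 87.34.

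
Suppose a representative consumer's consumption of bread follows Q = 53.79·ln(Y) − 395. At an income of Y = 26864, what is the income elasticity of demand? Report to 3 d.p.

At Y = 26864: Q = 153.580.
dQ/dY = 53.79/Y = 0.00200231 at this income.
η = (dQ/dY)·(Y/Q) = 0.00200231 × (26864/153.580) = 0.350.

0.350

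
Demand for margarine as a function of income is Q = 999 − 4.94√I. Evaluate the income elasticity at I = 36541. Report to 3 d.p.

-8.634

At I = 36541: Q = 54.684.
dQ/dI = -4.94/(2√I) = -0.0129213 at this income.
η = (dQ/dI)·(I/Q) = -0.0129213 × (36541/54.684) = -8.634.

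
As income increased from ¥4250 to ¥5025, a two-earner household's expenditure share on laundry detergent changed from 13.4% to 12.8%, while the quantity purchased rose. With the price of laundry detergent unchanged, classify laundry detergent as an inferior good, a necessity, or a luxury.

Quantity rises but the budget share falls as income rises, so 0 < η < 1.

necessity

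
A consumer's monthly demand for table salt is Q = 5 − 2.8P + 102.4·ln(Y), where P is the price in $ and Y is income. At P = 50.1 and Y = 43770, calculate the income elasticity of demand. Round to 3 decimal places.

0.107

At P = 50.1, Y = 43770: Q = 959.038.
Holding P constant, ∂Q/∂Y = 102.4/Y = 0.0023395.
η_Y = (∂Q/∂Y)·(Y/Q) = 0.0023395 × (43770/959.038) = 0.107.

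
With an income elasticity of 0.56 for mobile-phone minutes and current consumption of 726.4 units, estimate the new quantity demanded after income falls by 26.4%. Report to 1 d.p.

%ΔQ ≈ η × %ΔI = 0.56 × (-26.4%) = -14.784%.
New Q ≈ 726.4 × (1 − 0.14784) = 619.0.

619.0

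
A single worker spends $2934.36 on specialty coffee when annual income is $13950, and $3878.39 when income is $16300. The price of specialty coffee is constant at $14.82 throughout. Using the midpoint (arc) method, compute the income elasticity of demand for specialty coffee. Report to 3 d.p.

1.784

With a constant price, Q₁ = 2934.36/14.82 = 198.000 and Q₂ = 3878.39/14.82 = 261.700 (equivalently, work directly with expenditure since P cancels).
Midpoint %ΔQ = (3878.39 − 2934.36)/3406.38 = 0.27714; midpoint %ΔI = (16300 − 13950)/15125 = 0.15537.
η = 0.27714 / 0.15537 = 1.784.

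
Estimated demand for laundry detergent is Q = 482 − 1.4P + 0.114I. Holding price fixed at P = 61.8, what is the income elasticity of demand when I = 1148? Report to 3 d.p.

0.249

At P = 61.8, I = 1148: Q = 526.352.
Holding P constant, ∂Q/∂I = 0.114.
η_I = (∂Q/∂I)·(I/Q) = 0.114 × (1148/526.352) = 0.249.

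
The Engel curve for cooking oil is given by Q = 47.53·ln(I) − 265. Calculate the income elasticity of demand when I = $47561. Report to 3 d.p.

At I = 47561: Q = 246.887.
dQ/dI = 47.53/I = 0.000999348 at this income.
η = (dQ/dI)·(I/Q) = 0.000999348 × (47561/246.887) = 0.193.

0.193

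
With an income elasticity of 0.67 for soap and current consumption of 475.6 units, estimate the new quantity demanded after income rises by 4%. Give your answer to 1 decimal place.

488.3

%ΔQ ≈ η × %ΔI = 0.67 × 4% = 2.68%.
New Q ≈ 475.6 × (1 + 0.0268) = 488.3.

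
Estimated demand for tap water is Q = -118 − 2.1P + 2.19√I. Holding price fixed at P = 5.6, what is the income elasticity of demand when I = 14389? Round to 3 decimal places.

0.988

At P = 5.6, I = 14389: Q = 132.940.
Holding P constant, ∂Q/∂I = 2.19/(2√I) = 0.00912849.
η_I = (∂Q/∂I)·(I/Q) = 0.00912849 × (14389/132.940) = 0.988.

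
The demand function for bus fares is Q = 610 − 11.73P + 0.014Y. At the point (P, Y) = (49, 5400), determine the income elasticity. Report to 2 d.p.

0.68

At P = 49, Y = 5400: Q = 110.830.
Holding P constant, ∂Q/∂Y = 0.014.
η_Y = (∂Q/∂Y)·(Y/Q) = 0.014 × (5400/110.830) = 0.68.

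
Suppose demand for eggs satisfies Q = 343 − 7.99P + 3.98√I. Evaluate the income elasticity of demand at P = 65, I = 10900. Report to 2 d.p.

0.87

At P = 65, I = 10900: Q = 239.174.
Holding P constant, ∂Q/∂I = 3.98/(2√I) = 0.0190607.
η_I = (∂Q/∂I)·(I/Q) = 0.0190607 × (10900/239.174) = 0.87.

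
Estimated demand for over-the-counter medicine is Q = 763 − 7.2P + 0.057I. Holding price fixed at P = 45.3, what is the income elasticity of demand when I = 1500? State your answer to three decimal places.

At P = 45.3, I = 1500: Q = 522.340.
Holding P constant, ∂Q/∂I = 0.057.
η_I = (∂Q/∂I)·(I/Q) = 0.057 × (1500/522.340) = 0.164.

0.164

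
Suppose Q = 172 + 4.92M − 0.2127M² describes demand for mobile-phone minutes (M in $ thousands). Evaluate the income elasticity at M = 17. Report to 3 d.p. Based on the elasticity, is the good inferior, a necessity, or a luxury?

At M = 17: Q = 194.1697.
dQ/dM = 4.92 − 0.4254M = -2.31180.
η = (dQ/dM)·(M/Q) = -2.31180 × (17/194.1697) = -0.202.
η < 0 ⇒ inferior good.

-0.202 (inferior good)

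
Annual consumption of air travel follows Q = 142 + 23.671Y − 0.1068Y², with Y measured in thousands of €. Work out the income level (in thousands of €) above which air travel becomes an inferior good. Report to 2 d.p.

110.82

dQ/dY = 23.671 − 0.2136Y.
The good is inferior where dQ/dY < 0. Setting dQ/dY = 0 gives Y = 23.671 / 0.2136 = 110.82.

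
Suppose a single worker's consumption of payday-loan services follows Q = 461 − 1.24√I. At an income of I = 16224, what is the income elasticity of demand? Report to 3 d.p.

-0.261

At I = 16224: Q = 303.057.
dQ/dI = -1.24/(2√I) = -0.00486758 at this income.
η = (dQ/dI)·(I/Q) = -0.00486758 × (16224/303.057) = -0.261.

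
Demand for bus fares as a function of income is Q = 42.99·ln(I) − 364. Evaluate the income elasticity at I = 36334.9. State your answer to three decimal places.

0.492

At I = 36334.9: Q = 87.418.
dQ/dI = 42.99/I = 0.00118316 at this income.
η = (dQ/dI)·(I/Q) = 0.00118316 × (36334.9/87.418) = 0.492.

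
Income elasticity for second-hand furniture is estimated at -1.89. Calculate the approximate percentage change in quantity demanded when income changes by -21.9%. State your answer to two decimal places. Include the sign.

%ΔQ ≈ η × %ΔI = -1.89 × (-21.9%) = 41.39%.

41.39%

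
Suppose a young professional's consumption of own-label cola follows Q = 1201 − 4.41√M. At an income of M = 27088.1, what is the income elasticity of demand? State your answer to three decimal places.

At M = 27088.1: Q = 475.182.
dQ/dM = -4.41/(2√M) = -0.0133974 at this income.
η = (dQ/dM)·(M/Q) = -0.0133974 × (27088.1/475.182) = -0.764.

-0.764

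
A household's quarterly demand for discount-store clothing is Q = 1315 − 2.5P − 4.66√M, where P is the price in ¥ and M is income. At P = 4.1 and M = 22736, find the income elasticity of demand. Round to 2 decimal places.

At P = 4.1, M = 22736: Q = 602.094.
Holding P constant, ∂Q/∂M = -4.66/(2√M) = -0.0154525.
η_M = (∂Q/∂M)·(M/Q) = -0.0154525 × (22736/602.094) = -0.58.

-0.58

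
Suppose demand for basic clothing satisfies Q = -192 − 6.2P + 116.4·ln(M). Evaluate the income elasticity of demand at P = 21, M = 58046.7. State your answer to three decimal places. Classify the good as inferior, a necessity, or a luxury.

At P = 21, M = 58046.7: Q = 954.592.
Holding P constant, ∂Q/∂M = 116.4/M = 0.00200528.
η_M = (∂Q/∂M)·(M/Q) = 0.00200528 × (58046.7/954.592) = 0.122.
Since 0 < η < 1, this is a necessity.

0.122 (necessity)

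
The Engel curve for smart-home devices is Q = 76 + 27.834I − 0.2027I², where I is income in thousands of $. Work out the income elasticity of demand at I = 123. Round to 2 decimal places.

-6.26

At I = 123: Q = 432.9337.
dQ/dI = 27.834 − 0.4054I = -22.03020.
η = (dQ/dI)·(I/Q) = -22.03020 × (123/432.9337) = -6.26.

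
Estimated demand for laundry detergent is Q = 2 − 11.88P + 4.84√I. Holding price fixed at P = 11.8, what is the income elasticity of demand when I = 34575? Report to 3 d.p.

0.591

At P = 11.8, I = 34575: Q = 761.783.
Holding P constant, ∂Q/∂I = 4.84/(2√I) = 0.0130147.
η_I = (∂Q/∂I)·(I/Q) = 0.0130147 × (34575/761.783) = 0.591.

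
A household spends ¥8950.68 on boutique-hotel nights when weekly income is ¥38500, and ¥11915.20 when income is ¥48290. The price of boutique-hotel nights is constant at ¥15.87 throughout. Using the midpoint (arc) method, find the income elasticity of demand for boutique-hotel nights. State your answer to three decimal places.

1.260

With a constant price, Q₁ = 8950.68/15.87 = 564.000 and Q₂ = 11915.20/15.87 = 750.800 (equivalently, work directly with expenditure since P cancels).
Midpoint %ΔQ = (11915.20 − 8950.68)/10432.94 = 0.28415; midpoint %ΔI = (48290 − 38500)/43395 = 0.22560.
η = 0.28415 / 0.22560 = 1.260.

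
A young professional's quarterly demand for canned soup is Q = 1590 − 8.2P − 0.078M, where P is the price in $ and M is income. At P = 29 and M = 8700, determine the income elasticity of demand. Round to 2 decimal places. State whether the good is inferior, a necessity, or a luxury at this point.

-1.01 (inferior good)

At P = 29, M = 8700: Q = 673.600.
Holding P constant, ∂Q/∂M = −0.078.
η_M = (∂Q/∂M)·(M/Q) = -0.078 × (8700/673.600) = -1.01.
Since η < 0, this is an inferior good.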